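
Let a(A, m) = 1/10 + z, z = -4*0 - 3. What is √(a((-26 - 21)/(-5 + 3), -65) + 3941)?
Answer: √393810/10 ≈ 62.754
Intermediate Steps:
z = -3 (z = 0 - 3 = -3)
a(A, m) = -29/10 (a(A, m) = 1/10 - 3 = ⅒ - 3 = -29/10)
√(a((-26 - 21)/(-5 + 3), -65) + 3941) = √(-29/10 + 3941) = √(39381/10) = √393810/10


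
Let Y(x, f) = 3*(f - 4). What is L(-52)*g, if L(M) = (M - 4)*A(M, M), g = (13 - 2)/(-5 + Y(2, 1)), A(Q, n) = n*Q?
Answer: 118976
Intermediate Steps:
A(Q, n) = Q*n
Y(x, f) = -12 + 3*f (Y(x, f) = 3*(-4 + f) = -12 + 3*f)
g = -11/14 (g = (13 - 2)/(-5 + (-12 + 3*1)) = 11/(-5 + (-12 + 3)) = 11/(-5 - 9) = 11/(-14) = 11*(-1/14) = -11/14 ≈ -0.78571)
L(M) = M²*(-4 + M) (L(M) = (M - 4)*(M*M) = (-4 + M)*M² = M²*(-4 + M))
L(-52)*g = ((-52)²*(-4 - 52))*(-11/14) = (2704*(-56))*(-11/14) = -151424*(-11/14) = 118976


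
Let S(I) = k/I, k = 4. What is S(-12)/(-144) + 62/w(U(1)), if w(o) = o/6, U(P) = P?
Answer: 160705/432 ≈ 372.00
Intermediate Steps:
w(o) = o/6 (w(o) = o*(⅙) = o/6)
S(I) = 4/I
S(-12)/(-144) + 62/w(U(1)) = (4/(-12))/(-144) + 62/(((⅙)*1)) = (4*(-1/12))*(-1/144) + 62/(⅙) = -⅓*(-1/144) + 62*6 = 1/432 + 372 = 160705/432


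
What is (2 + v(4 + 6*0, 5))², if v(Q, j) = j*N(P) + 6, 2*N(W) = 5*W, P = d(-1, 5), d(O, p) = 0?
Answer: 64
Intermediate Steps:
P = 0
N(W) = 5*W/2 (N(W) = (5*W)/2 = 5*W/2)
v(Q, j) = 6 (v(Q, j) = j*((5/2)*0) + 6 = j*0 + 6 = 0 + 6 = 6)
(2 + v(4 + 6*0, 5))² = (2 + 6)² = 8² = 64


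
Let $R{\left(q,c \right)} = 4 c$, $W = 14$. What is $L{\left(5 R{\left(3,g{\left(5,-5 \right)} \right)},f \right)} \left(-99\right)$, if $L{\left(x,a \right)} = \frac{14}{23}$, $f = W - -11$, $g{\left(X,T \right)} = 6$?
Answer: $- \frac{1386}{23} \approx -60.261$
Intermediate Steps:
$f = 25$ ($f = 14 - -11 = 14 + 11 = 25$)
$L{\left(x,a \right)} = \frac{14}{23}$ ($L{\left(x,a \right)} = 14 \cdot \frac{1}{23} = \frac{14}{23}$)
$L{\left(5 R{\left(3,g{\left(5,-5 \right)} \right)},f \right)} \left(-99\right) = \frac{14}{23} \left(-99\right) = - \frac{1386}{23}$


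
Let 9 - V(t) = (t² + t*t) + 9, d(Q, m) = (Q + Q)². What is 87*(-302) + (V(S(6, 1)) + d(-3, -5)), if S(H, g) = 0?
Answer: -26238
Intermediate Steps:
d(Q, m) = 4*Q² (d(Q, m) = (2*Q)² = 4*Q²)
V(t) = -2*t² (V(t) = 9 - ((t² + t*t) + 9) = 9 - ((t² + t²) + 9) = 9 - (2*t² + 9) = 9 - (9 + 2*t²) = 9 + (-9 - 2*t²) = -2*t²)
87*(-302) + (V(S(6, 1)) + d(-3, -5)) = 87*(-302) + (-2*0² + 4*(-3)²) = -26274 + (-2*0 + 4*9) = -26274 + (0 + 36) = -26274 + 36 = -26238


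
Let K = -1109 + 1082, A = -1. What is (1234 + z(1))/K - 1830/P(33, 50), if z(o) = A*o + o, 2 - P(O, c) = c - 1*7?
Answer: -1184/1107 ≈ -1.0696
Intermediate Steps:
P(O, c) = 9 - c (P(O, c) = 2 - (c - 1*7) = 2 - (c - 7) = 2 - (-7 + c) = 2 + (7 - c) = 9 - c)
z(o) = 0 (z(o) = -o + o = 0)
K = -27
(1234 + z(1))/K - 1830/P(33, 50) = (1234 + 0)/(-27) - 1830/(9 - 1*50) = 1234*(-1/27) - 1830/(9 - 50) = -1234/27 - 1830/(-41) = -1234/27 - 1830*(-1/41) = -1234/27 + 1830/41 = -1184/1107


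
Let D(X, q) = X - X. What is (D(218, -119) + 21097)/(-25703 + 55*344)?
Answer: -1241/399 ≈ -3.1103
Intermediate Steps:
D(X, q) = 0
(D(218, -119) + 21097)/(-25703 + 55*344) = (0 + 21097)/(-25703 + 55*344) = 21097/(-25703 + 18920) = 21097/(-6783) = 21097*(-1/6783) = -1241/399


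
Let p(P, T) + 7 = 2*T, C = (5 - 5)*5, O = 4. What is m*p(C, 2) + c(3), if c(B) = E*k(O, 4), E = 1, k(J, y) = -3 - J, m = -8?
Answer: 17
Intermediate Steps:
C = 0 (C = 0*5 = 0)
c(B) = -7 (c(B) = 1*(-3 - 1*4) = 1*(-3 - 4) = 1*(-7) = -7)
p(P, T) = -7 + 2*T
m*p(C, 2) + c(3) = -8*(-7 + 2*2) - 7 = -8*(-7 + 4) - 7 = -8*(-3) - 7 = 24 - 7 = 17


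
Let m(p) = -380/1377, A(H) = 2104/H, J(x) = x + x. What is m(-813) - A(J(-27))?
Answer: 53272/1377 ≈ 38.687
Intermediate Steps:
J(x) = 2*x
m(p) = -380/1377 (m(p) = -380*1/1377 = -380/1377)
m(-813) - A(J(-27)) = -380/1377 - 2104/(2*(-27)) = -380/1377 - 2104/(-54) = -380/1377 - 2104*(-1)/54 = -380/1377 - 1*(-1052/27) = -380/1377 + 1052/27 = 53272/1377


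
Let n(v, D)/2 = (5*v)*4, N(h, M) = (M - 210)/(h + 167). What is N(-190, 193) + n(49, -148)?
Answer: 45097/23 ≈ 1960.7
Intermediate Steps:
N(h, M) = (-210 + M)/(167 + h)
n(v, D) = 40*v (n(v, D) = 2*((5*v)*4) = 2*(20*v) = 40*v)
N(-190, 193) + n(49, -148) = (-210 + 193)/(167 - 190) + 40*49 = -17/(-23) + 1960 = -1/23*(-17) + 1960 = 17/23 + 1960 = 45097/23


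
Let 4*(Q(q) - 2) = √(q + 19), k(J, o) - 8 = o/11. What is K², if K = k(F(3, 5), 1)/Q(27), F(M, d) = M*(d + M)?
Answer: 316840/891 - 506944*√46/9801 ≈ 4.7932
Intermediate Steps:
F(M, d) = M*(M + d)
k(J, o) = 8 + o/11
Q(q) = 2 + √(19 + q)/4 (Q(q) = 2 + √(q + 19)/4 = 2 + √(19 + q)/4)
K = 89/(11*(2 + √46/4)) (K = (8 + (1/11)*1)/(2 + √(19 + 27)/4) = (8 + 1/11)/(2 + √46/4) = 89/(11*(2 + √46/4)) ≈ 2.1893)
K² = (1424/99 - 178*√46/99)²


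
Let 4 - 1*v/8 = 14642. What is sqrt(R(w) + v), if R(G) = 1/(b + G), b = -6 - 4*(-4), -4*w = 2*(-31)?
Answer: I*sqrt(304587402)/51 ≈ 342.2*I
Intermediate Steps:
v = -117104 (v = 32 - 8*14642 = 32 - 117136 = -117104)
w = 31/2 (w = -(-31)/2 = -1/4*(-62) = 31/2 ≈ 15.500)
b = 10 (b = -6 + 16 = 10)
R(G) = 1/(10 + G)
sqrt(R(w) + v) = sqrt(1/(10 + 31/2) - 117104) = sqrt(1/(51/2) - 117104) = sqrt(2/51 - 117104) = sqrt(-5972302/51) = I*sqrt(304587402)/51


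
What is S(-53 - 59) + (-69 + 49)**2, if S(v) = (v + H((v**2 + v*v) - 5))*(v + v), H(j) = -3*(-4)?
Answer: 22800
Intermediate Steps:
H(j) = 12
S(v) = 2*v*(12 + v) (S(v) = (v + 12)*(v + v) = (12 + v)*(2*v) = 2*v*(12 + v))
S(-53 - 59) + (-69 + 49)**2 = 2*(-53 - 59)*(12 + (-53 - 59)) + (-69 + 49)**2 = 2*(-112)*(12 - 112) + (-20)**2 = 2*(-112)*(-100) + 400 = 22400 + 400 = 22800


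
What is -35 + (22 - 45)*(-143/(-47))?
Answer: -4934/47 ≈ -104.98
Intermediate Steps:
-35 + (22 - 45)*(-143/(-47)) = -35 - (-3289)*(-1)/47 = -35 - 23*143/47 = -35 - 3289/47 = -4934/47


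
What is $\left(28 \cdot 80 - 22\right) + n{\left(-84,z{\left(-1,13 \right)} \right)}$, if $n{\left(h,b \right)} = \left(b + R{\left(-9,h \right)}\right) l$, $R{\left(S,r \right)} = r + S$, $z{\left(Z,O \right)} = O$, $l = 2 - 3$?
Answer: $2298$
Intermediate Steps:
$l = -1$
$R{\left(S,r \right)} = S + r$
$n{\left(h,b \right)} = 9 - b - h$ ($n{\left(h,b \right)} = \left(b + \left(-9 + h\right)\right) \left(-1\right) = \left(-9 + b + h\right) \left(-1\right) = 9 - b - h$)
$\left(28 \cdot 80 - 22\right) + n{\left(-84,z{\left(-1,13 \right)} \right)} = \left(28 \cdot 80 - 22\right) - -80 = \left(2240 - 22\right) + \left(9 - 13 + 84\right) = 2218 + 80 = 2298$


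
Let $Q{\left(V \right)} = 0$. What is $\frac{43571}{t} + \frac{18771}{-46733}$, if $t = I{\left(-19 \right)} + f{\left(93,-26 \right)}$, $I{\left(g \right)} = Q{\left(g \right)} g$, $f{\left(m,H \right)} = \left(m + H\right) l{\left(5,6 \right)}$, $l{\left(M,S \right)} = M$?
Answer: $\frac{2029915258}{15655555} \approx 129.66$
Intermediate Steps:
$f{\left(m,H \right)} = 5 H + 5 m$ ($f{\left(m,H \right)} = \left(m + H\right) 5 = \left(H + m\right) 5 = 5 H + 5 m$)
$I{\left(g \right)} = 0$ ($I{\left(g \right)} = 0 g = 0$)
$t = 335$ ($t = 0 + \left(5 \left(-26\right) + 5 \cdot 93\right) = 0 + \left(-130 + 465\right) = 0 + 335 = 335$)
$\frac{43571}{t} + \frac{18771}{-46733} = \frac{43571}{335} + \frac{18771}{-46733} = 43571 \cdot \frac{1}{335} + 18771 \left(- \frac{1}{46733}\right) = \frac{43571}{335} - \frac{18771}{46733} = \frac{2029915258}{15655555}$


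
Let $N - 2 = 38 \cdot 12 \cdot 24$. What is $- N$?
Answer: $-10946$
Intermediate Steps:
$N = 10946$ ($N = 2 + 38 \cdot 12 \cdot 24 = 2 + 456 \cdot 24 = 2 + 10944 = 10946$)
$- N = \left(-1\right) 10946 = -10946$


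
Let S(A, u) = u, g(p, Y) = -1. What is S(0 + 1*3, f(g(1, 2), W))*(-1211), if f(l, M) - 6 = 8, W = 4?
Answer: -16954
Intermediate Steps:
f(l, M) = 14 (f(l, M) = 6 + 8 = 14)
S(0 + 1*3, f(g(1, 2), W))*(-1211) = 14*(-1211) = -16954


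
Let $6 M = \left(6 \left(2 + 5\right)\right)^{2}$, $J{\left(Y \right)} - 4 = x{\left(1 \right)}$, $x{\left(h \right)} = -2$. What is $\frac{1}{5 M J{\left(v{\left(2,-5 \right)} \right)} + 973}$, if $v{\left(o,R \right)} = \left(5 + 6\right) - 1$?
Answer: $\frac{1}{3913} \approx 0.00025556$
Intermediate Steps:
$v{\left(o,R \right)} = 10$ ($v{\left(o,R \right)} = 11 - 1 = 10$)
$J{\left(Y \right)} = 2$ ($J{\left(Y \right)} = 4 - 2 = 2$)
$M = 294$ ($M = \frac{\left(6 \left(2 + 5\right)\right)^{2}}{6} = \frac{\left(6 \cdot 7\right)^{2}}{6} = \frac{42^{2}}{6} = \frac{1}{6} \cdot 1764 = 294$)
$\frac{1}{5 M J{\left(v{\left(2,-5 \right)} \right)} + 973} = \frac{1}{5 \cdot 294 \cdot 2 + 973} = \frac{1}{1470 \cdot 2 + 973} = \frac{1}{2940 + 973} = \frac{1}{3913}$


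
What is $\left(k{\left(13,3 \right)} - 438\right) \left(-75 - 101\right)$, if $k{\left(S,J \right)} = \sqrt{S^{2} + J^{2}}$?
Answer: $77088 - 176 \sqrt{178} \approx 74740.0$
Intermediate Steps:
$k{\left(S,J \right)} = \sqrt{J^{2} + S^{2}}$
$\left(k{\left(13,3 \right)} - 438\right) \left(-75 - 101\right) = \left(\sqrt{3^{2} + 13^{2}} - 438\right) \left(-75 - 101\right) = \left(\sqrt{9 + 169} - 438\right) \left(-176\right) = \left(\sqrt{178} - 438\right) \left(-176\right) = \left(-438 + \sqrt{178}\right) \left(-176\right) = 77088 - 176 \sqrt{178}$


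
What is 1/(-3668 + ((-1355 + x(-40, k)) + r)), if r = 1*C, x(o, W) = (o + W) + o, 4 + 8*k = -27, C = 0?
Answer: -8/40855 ≈ -0.00019581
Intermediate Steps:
k = -31/8 (k = -½ + (⅛)*(-27) = -½ - 27/8 = -31/8 ≈ -3.8750)
x(o, W) = W + 2*o (x(o, W) = (W + o) + o = W + 2*o)
r = 0 (r = 1*0 = 0)
1/(-3668 + ((-1355 + x(-40, k)) + r)) = 1/(-3668 + ((-1355 + (-31/8 + 2*(-40))) + 0)) = 1/(-3668 + ((-1355 + (-31/8 - 80)) + 0)) = 1/(-3668 + ((-1355 - 671/8) + 0)) = 1/(-3668 + (-11511/8 + 0)) = 1/(-3668 - 11511/8) = 1/(-40855/8) = -8/40855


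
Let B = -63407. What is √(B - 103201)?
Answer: 12*I*√1157 ≈ 408.18*I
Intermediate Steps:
√(B - 103201) = √(-63407 - 103201) = √(-166608) = 12*I*√1157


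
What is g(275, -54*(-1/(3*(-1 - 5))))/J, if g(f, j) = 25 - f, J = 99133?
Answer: -250/99133 ≈ -0.0025219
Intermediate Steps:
g(275, -54*(-1/(3*(-1 - 5))))/J = (25 - 1*275)/99133 = (25 - 275)*(1/99133) = -250*1/99133 = -250/99133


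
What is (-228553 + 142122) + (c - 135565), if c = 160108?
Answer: -61888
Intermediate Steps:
(-228553 + 142122) + (c - 135565) = (-228553 + 142122) + (160108 - 135565) = -86431 + 24543 = -61888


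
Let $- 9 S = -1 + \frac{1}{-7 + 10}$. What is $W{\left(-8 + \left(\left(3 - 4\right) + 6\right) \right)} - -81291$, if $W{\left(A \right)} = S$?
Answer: $\frac{2194859}{27} \approx 81291.0$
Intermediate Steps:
$S = \frac{2}{27}$ ($S = - \frac{-1 + \frac{1}{-7 + 10}}{9} = - \frac{-1 + \frac{1}{3}}{9} = \left(- \frac{1}{9}\right) \left(- \frac{2}{3}\right) = \frac{2}{27} \approx 0.074074$)
$W{\left(A \right)} = \frac{2}{27}$
$W{\left(-8 + \left(\left(3 - 4\right) + 6\right) \right)} - -81291 = \frac{2}{27} - -81291 = \frac{2}{27} + 81291 = \frac{2194859}{27}$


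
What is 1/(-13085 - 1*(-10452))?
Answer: -1/2633 ≈ -0.00037979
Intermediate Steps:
1/(-13085 - 1*(-10452)) = 1/(-13085 + 10452) = 1/(-2633) = -1/2633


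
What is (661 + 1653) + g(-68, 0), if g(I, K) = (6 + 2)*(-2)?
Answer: 2298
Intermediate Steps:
g(I, K) = -16 (g(I, K) = 8*(-2) = -16)
(661 + 1653) + g(-68, 0) = (661 + 1653) - 16 = 2314 - 16 = 2298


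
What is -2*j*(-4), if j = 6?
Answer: 48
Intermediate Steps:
-2*j*(-4) = -2*6*(-4) = -12*(-4) = 48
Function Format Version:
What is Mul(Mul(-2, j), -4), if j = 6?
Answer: 48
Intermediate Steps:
Mul(Mul(-2, j), -4) = Mul(Mul(-2, 6), -4) = Mul(-12, -4) = 48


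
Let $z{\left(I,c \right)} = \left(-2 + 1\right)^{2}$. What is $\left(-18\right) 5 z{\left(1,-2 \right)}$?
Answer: $-90$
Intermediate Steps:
$z{\left(I,c \right)} = 1$ ($z{\left(I,c \right)} = \left(-1\right)^{2} = 1$)
$\left(-18\right) 5 z{\left(1,-2 \right)} = \left(-18\right) 5 \cdot 1 = \left(-90\right) 1 = -90$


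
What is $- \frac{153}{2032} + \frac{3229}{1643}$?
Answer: $\frac{6309949}{3338576} \approx 1.89$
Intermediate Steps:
$- \frac{153}{2032} + \frac{3229}{1643} = \frac{6309949}{3338576}$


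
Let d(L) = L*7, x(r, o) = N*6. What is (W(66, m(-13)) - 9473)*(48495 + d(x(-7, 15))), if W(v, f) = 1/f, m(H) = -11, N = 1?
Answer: -5057749548/11 ≈ -4.5980e+8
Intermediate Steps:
x(r, o) = 6 (x(r, o) = 1*6 = 6)
d(L) = 7*L
(W(66, m(-13)) - 9473)*(48495 + d(x(-7, 15))) = (1/(-11) - 9473)*(48495 + 7*6) = (-1/11 - 9473)*(48495 + 42) = -104204/11*48537 = -5057749548/11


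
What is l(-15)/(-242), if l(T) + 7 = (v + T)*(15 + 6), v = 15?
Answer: 7/242 ≈ 0.028926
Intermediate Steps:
l(T) = 308 + 21*T (l(T) = -7 + (15 + T)*(15 + 6) = -7 + (15 + T)*21 = -7 + (315 + 21*T) = 308 + 21*T)
l(-15)/(-242) = (308 + 21*(-15))/(-242) = (308 - 315)*(-1/242) = -7*(-1/242) = 7/242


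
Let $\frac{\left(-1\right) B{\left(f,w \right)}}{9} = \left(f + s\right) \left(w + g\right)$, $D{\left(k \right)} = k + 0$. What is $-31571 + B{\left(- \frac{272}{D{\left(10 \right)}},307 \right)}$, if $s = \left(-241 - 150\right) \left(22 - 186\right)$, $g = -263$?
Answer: $- \frac{127069519}{5} \approx -2.5414 \cdot 10^{7}$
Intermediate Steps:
$D{\left(k \right)} = k$
$s = 64124$ ($s = \left(-391\right) \left(-164\right) = 64124$)
$B{\left(f,w \right)} = - 9 \left(-263 + w\right) \left(64124 + f\right)$ ($B{\left(f,w \right)} = - 9 \left(f + 64124\right) \left(w - 263\right) = - 9 \left(64124 + f\right) \left(-263 + w\right) = - 9 \left(-263 + w\right) \left(64124 + f\right)$)
$-31571 + B{\left(- \frac{272}{D{\left(10 \right)}},307 \right)} = -31571 + \left(151781508 - 177174612 + 2367 \left(- \frac{272}{10}\right) - 9 \left(- \frac{272}{10}\right) 307\right) = -31571 + \left(151781508 - 177174612 + 2367 \left(\left(-272\right) \frac{1}{10}\right) - 9 \left(\left(-272\right) \frac{1}{10}\right) 307\right) = -31571 + \left(151781508 - 177174612 + 2367 \left(- \frac{136}{5}\right) - \left(- \frac{1224}{5}\right) 307\right) = -31571 + \left(151781508 - 177174612 - \frac{321912}{5} + \frac{375768}{5}\right) = -31571 - \frac{126911664}{5} = - \frac{127069519}{5}$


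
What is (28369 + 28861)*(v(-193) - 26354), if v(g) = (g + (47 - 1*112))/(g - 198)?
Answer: -589706847880/391 ≈ -1.5082e+9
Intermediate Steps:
v(g) = (-65 + g)/(-198 + g) (v(g) = (g + (47 - 112))/(-198 + g) = (g - 65)/(-198 + g) = (-65 + g)/(-198 + g))
(28369 + 28861)*(v(-193) - 26354) = (28369 + 28861)*((-65 - 193)/(-198 - 193) - 26354) = 57230*(-258/(-391) - 26354) = 57230*(-1/391*(-258) - 26354) = 57230*(258/391 - 26354) = 57230*(-10304156/391) = -589706847880/391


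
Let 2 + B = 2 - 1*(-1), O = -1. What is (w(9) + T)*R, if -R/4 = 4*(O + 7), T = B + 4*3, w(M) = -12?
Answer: -96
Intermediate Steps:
B = 1 (B = -2 + (2 - 1*(-1)) = -2 + (2 + 1) = -2 + 3 = 1)
T = 13 (T = 1 + 4*3 = 1 + 12 = 13)
R = -96 (R = -16*(-1 + 7) = -16*6 = -4*24 = -96)
(w(9) + T)*R = (-12 + 13)*(-96) = 1*(-96) = -96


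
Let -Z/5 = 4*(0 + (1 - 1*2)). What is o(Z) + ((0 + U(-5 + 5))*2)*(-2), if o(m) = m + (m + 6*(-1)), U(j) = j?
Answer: 34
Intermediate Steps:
Z = 20 (Z = -20*(0 + (1 - 1*2)) = -20*(0 + (1 - 2)) = -20*(0 - 1) = -20*(-1) = -5*(-4) = 20)
o(m) = -6 + 2*m (o(m) = m + (m - 6) = m + (-6 + m) = -6 + 2*m)
o(Z) + ((0 + U(-5 + 5))*2)*(-2) = (-6 + 2*20) + ((0 + (-5 + 5))*2)*(-2) = (-6 + 40) + ((0 + 0)*2)*(-2) = 34 + (0*2)*(-2) = 34 + 0*(-2) = 34 + 0 = 34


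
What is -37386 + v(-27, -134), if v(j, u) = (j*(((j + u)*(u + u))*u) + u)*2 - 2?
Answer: 312181272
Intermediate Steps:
v(j, u) = -2 + 2*u + 4*j*u**2*(j + u) (v(j, u) = (j*(((j + u)*(2*u))*u) + u)*2 - 2 = (j*((2*u*(j + u))*u) + u)*2 - 2 = (j*(2*u**2*(j + u)) + u)*2 - 2 = (2*j*u**2*(j + u) + u)*2 - 2 = (u + 2*j*u**2*(j + u))*2 - 2 = (2*u + 4*j*u**2*(j + u)) - 2 = -2 + 2*u + 4*j*u**2*(j + u))
-37386 + v(-27, -134) = -37386 + (-2 + 2*(-134) + 4*(-27)*(-134)**3 + 4*(-27)**2*(-134)**2) = -37386 + (-2 - 268 + 4*(-27)*(-2406104) + 4*729*17956) = -37386 + (-2 - 268 + 259859232 + 52359696) = -37386 + 312218658 = 312181272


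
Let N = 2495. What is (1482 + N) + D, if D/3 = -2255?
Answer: -2788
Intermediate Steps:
D = -6765 (D = 3*(-2255) = -6765)
(1482 + N) + D = (1482 + 2495) - 6765 = 3977 - 6765 = -2788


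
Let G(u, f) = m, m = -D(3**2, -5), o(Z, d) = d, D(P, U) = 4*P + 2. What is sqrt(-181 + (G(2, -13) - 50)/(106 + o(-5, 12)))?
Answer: I*sqrt(632657)/59 ≈ 13.481*I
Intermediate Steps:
D(P, U) = 2 + 4*P
m = -38 (m = -(2 + 4*3**2) = -(2 + 4*9) = -(2 + 36) = -1*38 = -38)
G(u, f) = -38
sqrt(-181 + (G(2, -13) - 50)/(106 + o(-5, 12))) = sqrt(-181 + (-38 - 50)/(106 + 12)) = sqrt(-181 - 88/118) = sqrt(-181 - 88*1/118) = sqrt(-181 - 44/59) = sqrt(-10723/59) = I*sqrt(632657)/59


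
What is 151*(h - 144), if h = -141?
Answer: -43035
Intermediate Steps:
151*(h - 144) = 151*(-141 - 144) = 151*(-285) = -43035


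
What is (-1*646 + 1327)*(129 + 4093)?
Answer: 2875182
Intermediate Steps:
(-1*646 + 1327)*(129 + 4093) = (-646 + 1327)*4222 = 681*4222 = 2875182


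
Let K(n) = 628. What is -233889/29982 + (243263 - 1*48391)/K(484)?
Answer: 474647501/1569058 ≈ 302.50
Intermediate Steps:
-233889/29982 + (243263 - 1*48391)/K(484) = -233889/29982 + (243263 - 1*48391)/628 = -233889*1/29982 + (243263 - 48391)*(1/628) = -77963/9994 + 194872*(1/628) = -77963/9994 + 48718/157 = 474647501/1569058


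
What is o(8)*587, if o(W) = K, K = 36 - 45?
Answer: -5283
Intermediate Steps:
K = -9
o(W) = -9
o(8)*587 = -9*587 = -5283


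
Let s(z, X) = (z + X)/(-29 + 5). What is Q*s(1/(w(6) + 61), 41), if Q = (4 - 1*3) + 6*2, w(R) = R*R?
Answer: -8619/388 ≈ -22.214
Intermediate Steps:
w(R) = R**2
s(z, X) = -X/24 - z/24 (s(z, X) = (X + z)/(-24) = (X + z)*(-1/24) = -X/24 - z/24)
Q = 13 (Q = (4 - 3) + 12 = 1 + 12 = 13)
Q*s(1/(w(6) + 61), 41) = 13*(-1/24*41 - 1/(24*(6**2 + 61))) = 13*(-41/24 - 1/(24*(36 + 61))) = 13*(-41/24 - 1/24/97) = 13*(-41/24 - 1/24*1/97) = 13*(-41/24 - 1/2328) = 13*(-663/388) = -8619/388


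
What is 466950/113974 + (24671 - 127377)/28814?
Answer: 437220914/821011709 ≈ 0.53254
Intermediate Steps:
466950/113974 + (24671 - 127377)/28814 = 466950*(1/113974) - 102706*1/28814 = 233475/56987 - 51353/14407 = 437220914/821011709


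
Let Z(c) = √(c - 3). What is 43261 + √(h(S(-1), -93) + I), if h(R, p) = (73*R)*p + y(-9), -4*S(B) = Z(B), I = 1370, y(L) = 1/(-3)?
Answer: 43261 + √(49308 + 122202*I)/6 ≈ 43311.0 + 33.843*I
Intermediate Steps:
y(L) = -⅓
Z(c) = √(-3 + c)
S(B) = -√(-3 + B)/4
h(R, p) = -⅓ + 73*R*p (h(R, p) = (73*R)*p - ⅓ = 73*R*p - ⅓ = -⅓ + 73*R*p)
43261 + √(h(S(-1), -93) + I) = 43261 + √((-⅓ + 73*(-√(-3 - 1)/4)*(-93)) + 1370) = 43261 + √((-⅓ + 73*(-I/2)*(-93)) + 1370) = 43261 + √((-⅓ + 6789*I/2) + 1370) = 43261 + √(4109/3 + 6789*I/2)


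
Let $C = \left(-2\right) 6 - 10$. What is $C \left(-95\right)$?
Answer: $2090$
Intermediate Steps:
$C = -22$ ($C = -12 - 10 = -22$)
$C \left(-95\right) = \left(-22\right) \left(-95\right) = 2090$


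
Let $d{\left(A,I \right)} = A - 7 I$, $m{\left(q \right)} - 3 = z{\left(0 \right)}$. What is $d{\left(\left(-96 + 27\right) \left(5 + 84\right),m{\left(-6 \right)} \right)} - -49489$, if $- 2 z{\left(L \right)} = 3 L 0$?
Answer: $43327$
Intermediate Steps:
$z{\left(L \right)} = 0$ ($z{\left(L \right)} = - \frac{3 L 0}{2} = \left(- \frac{1}{2}\right) 0 = 0$)
$m{\left(q \right)} = 3$ ($m{\left(q \right)} = 3 + 0 = 3$)
$d{\left(\left(-96 + 27\right) \left(5 + 84\right),m{\left(-6 \right)} \right)} - -49489 = \left(\left(-96 + 27\right) \left(5 + 84\right) - 21\right) - -49489 = \left(\left(-69\right) 89 - 21\right) + 49489 = \left(-6141 - 21\right) + 49489 = -6162 + 49489 = 43327$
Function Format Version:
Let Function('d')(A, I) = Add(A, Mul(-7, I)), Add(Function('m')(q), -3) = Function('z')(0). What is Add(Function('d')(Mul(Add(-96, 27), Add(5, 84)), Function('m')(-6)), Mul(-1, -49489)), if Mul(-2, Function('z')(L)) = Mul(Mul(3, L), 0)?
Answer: 43327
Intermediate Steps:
Function('z')(L) = 0 (Function('z')(L) = Mul(Rational(-1, 2), Mul(Mul(3, L), 0)) = Mul(Rational(-1, 2), 0) = 0)
Function('m')(q) = 3 (Function('m')(q) = Add(3, 0) = 3)
Add(Function('d')(Mul(Add(-96, 27), Add(5, 84)), Function('m')(-6)), Mul(-1, -49489)) = Add(Add(Mul(Add(-96, 27), Add(5, 84)), Mul(-7, 3)), Mul(-1, -49489)) = Add(Add(Mul(-69, 89), -21), 49489) = Add(Add(-6141, -21), 49489) = Add(-6162, 49489) = 43327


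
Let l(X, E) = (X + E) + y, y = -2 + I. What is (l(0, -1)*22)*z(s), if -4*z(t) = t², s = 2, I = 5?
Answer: -44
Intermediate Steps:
y = 3 (y = -2 + 5 = 3)
l(X, E) = 3 + E + X (l(X, E) = (X + E) + 3 = (E + X) + 3 = 3 + E + X)
z(t) = -t²/4
(l(0, -1)*22)*z(s) = ((3 - 1 + 0)*22)*(-¼*2²) = (2*22)*(-¼*4) = 44*(-1) = -44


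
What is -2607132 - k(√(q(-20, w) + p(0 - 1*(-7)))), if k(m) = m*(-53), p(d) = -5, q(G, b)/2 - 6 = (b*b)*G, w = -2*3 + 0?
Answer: -2607132 + 53*I*√1433 ≈ -2.6071e+6 + 2006.3*I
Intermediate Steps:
w = -6 (w = -6 + 0 = -6)
q(G, b) = 12 + 2*G*b² (q(G, b) = 12 + 2*((b*b)*G) = 12 + 2*(b²*G) = 12 + 2*(G*b²) = 12 + 2*G*b²)
k(m) = -53*m
-2607132 - k(√(q(-20, w) + p(0 - 1*(-7)))) = -2607132 - (-53)*√((12 + 2*(-20)*(-6)²) - 5) = -2607132 - (-53)*√((12 + 2*(-20)*36) - 5) = -2607132 - (-53)*√((12 - 1440) - 5) = -2607132 - (-53)*√(-1428 - 5) = -2607132 - (-53)*√(-1433) = -2607132 - (-53)*I*√1433 = -2607132 + 53*I*√1433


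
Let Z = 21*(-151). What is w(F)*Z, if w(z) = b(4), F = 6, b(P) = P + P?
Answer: -25368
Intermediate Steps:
b(P) = 2*P
w(z) = 8 (w(z) = 2*4 = 8)
Z = -3171
w(F)*Z = 8*(-3171) = -25368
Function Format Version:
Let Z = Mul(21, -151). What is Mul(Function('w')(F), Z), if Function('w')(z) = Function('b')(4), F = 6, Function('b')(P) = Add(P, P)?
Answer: -25368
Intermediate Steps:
Function('b')(P) = Mul(2, P)
Function('w')(z) = 8 (Function('w')(z) = Mul(2, 4) = 8)
Z = -3171
Mul(Function('w')(F), Z) = Mul(8, -3171) = -25368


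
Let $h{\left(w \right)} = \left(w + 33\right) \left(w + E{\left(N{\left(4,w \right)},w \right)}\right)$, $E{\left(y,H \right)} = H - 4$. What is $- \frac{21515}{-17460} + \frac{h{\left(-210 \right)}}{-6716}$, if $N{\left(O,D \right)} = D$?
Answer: $- \frac{58292167}{5863068} \approx -9.9423$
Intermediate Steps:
$E{\left(y,H \right)} = -4 + H$
$h{\left(w \right)} = \left(-4 + 2 w\right) \left(33 + w\right)$ ($h{\left(w \right)} = \left(w + 33\right) \left(w + \left(-4 + w\right)\right) = \left(33 + w\right) \left(-4 + 2 w\right) = \left(-4 + 2 w\right) \left(33 + w\right)$)
$- \frac{21515}{-17460} + \frac{h{\left(-210 \right)}}{-6716} = - \frac{21515}{-17460} + \frac{-132 + 2 \left(-210\right)^{2} + 62 \left(-210\right)}{-6716} = \left(-21515\right) \left(- \frac{1}{17460}\right) + \left(-132 + 2 \cdot 44100 - 13020\right) \left(- \frac{1}{6716}\right) = \frac{4303}{3492} + \left(-132 + 88200 - 13020\right) \left(- \frac{1}{6716}\right) = \frac{4303}{3492} + 75048 \left(- \frac{1}{6716}\right) = \frac{4303}{3492} - \frac{18762}{1679} = - \frac{58292167}{5863068}$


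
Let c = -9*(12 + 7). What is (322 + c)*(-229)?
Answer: -34579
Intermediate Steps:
c = -171 (c = -9*19 = -171)
(322 + c)*(-229) = (322 - 171)*(-229) = 151*(-229) = -34579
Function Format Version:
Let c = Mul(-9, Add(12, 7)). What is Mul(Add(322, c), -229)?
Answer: -34579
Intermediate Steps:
c = -171 (c = Mul(-9, 19) = -171)
Mul(Add(322, c), -229) = Mul(Add(322, -171), -229) = Mul(151, -229) = -34579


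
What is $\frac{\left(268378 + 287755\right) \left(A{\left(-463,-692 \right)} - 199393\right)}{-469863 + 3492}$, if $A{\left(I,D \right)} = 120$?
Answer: $\frac{110822291309}{466371} \approx 2.3763 \cdot 10^{5}$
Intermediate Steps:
$\frac{\left(268378 + 287755\right) \left(A{\left(-463,-692 \right)} - 199393\right)}{-469863 + 3492} = \frac{\left(268378 + 287755\right) \left(120 - 199393\right)}{-469863 + 3492} = \frac{556133 \left(-199273\right)}{-466371} = \left(-110822291309\right) \left(- \frac{1}{466371}\right) = \frac{110822291309}{466371}$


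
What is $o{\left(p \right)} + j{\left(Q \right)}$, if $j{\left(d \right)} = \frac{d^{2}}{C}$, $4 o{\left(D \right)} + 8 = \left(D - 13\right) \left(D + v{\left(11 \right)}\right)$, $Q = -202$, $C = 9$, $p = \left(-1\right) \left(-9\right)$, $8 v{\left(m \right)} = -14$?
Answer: $\frac{162883}{36} \approx 4524.5$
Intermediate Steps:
$v{\left(m \right)} = - \frac{7}{4}$ ($v{\left(m \right)} = \frac{1}{8} \left(-14\right) = - \frac{7}{4}$)
$p = 9$
$o{\left(D \right)} = -2 + \frac{\left(-13 + D\right) \left(- \frac{7}{4} + D\right)}{4}$ ($o{\left(D \right)} = -2 + \frac{\left(D - 13\right) \left(D - \frac{7}{4}\right)}{4} = -2 + \frac{\left(-13 + D\right) \left(- \frac{7}{4} + D\right)}{4}$)
$j{\left(d \right)} = \frac{d^{2}}{9}$
$o{\left(p \right)} + j{\left(Q \right)} = \left(\frac{59}{16} - \frac{531}{16} + \frac{9^{2}}{4}\right) + \frac{\left(-202\right)^{2}}{9} = \left(\frac{59}{16} - \frac{531}{16} + \frac{1}{4} \cdot 81\right) + \frac{1}{9} \cdot 40804 = \left(\frac{59}{16} - \frac{531}{16} + \frac{81}{4}\right) + \frac{40804}{9} = - \frac{37}{4} + \frac{40804}{9} = \frac{162883}{36}$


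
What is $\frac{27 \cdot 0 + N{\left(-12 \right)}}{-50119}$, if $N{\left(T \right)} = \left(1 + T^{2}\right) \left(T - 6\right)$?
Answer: $\frac{2610}{50119} \approx 0.052076$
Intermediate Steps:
$N{\left(T \right)} = \left(1 + T^{2}\right) \left(-6 + T\right)$
$\frac{27 \cdot 0 + N{\left(-12 \right)}}{-50119} = \frac{27 \cdot 0 - \left(18 + 864 + 1728\right)}{-50119} = \left(0 - 2610\right) \left(- \frac{1}{50119}\right) = \left(-2610\right) \left(- \frac{1}{50119}\right) = \frac{2610}{50119}$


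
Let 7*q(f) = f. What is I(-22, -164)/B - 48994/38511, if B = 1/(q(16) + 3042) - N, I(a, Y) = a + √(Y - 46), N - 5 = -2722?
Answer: -9612026614/7507606251 + 21310*I*√210/57899277 ≈ -1.2803 + 0.0053336*I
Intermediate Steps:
N = -2717 (N = 5 - 2722 = -2717)
q(f) = f/7
I(a, Y) = a + √(-46 + Y)
B = 57899277/21310 (B = 1/((⅐)*16 + 3042) - 1*(-2717) = 1/(16/7 + 3042) + 2717 = 1/(21310/7) + 2717 = 7/21310 + 2717 = 57899277/21310 ≈ 2717.0)
I(-22, -164)/B - 48994/38511 = (-22 + √(-46 - 164))/(57899277/21310) - 48994/38511 = (-22 + √(-210))*(21310/57899277) - 48994*1/38511 = (-22 + I*√210)*(21310/57899277) - 4454/3501 = (-468820/57899277 + 21310*I*√210/57899277) - 4454/3501 = -9612026614/7507606251 + 21310*I*√210/57899277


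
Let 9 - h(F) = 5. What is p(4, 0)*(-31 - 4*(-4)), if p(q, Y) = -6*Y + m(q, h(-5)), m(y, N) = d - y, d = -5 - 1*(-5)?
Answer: 60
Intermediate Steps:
d = 0 (d = -5 + 5 = 0)
h(F) = 4 (h(F) = 9 - 1*5 = 9 - 5 = 4)
m(y, N) = -y (m(y, N) = 0 - y = -y)
p(q, Y) = -q - 6*Y (p(q, Y) = -6*Y - q = -q - 6*Y)
p(4, 0)*(-31 - 4*(-4)) = (-1*4 - 6*0)*(-31 - 4*(-4)) = (-4 + 0)*(-31 + 16) = -4*(-15) = 60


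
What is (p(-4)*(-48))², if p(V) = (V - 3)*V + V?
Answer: 1327104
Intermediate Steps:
p(V) = V + V*(-3 + V) (p(V) = (-3 + V)*V + V = V*(-3 + V) + V = V + V*(-3 + V))
(p(-4)*(-48))² = (-4*(-2 - 4)*(-48))² = (-4*(-6)*(-48))² = (24*(-48))² = (-1152)² = 1327104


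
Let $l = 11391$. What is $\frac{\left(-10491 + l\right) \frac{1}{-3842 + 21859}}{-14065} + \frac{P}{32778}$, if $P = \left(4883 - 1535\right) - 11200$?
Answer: $- \frac{198979779266}{830624364369} \approx -0.23955$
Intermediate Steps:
$P = -7852$ ($P = 3348 - 11200 = -7852$)
$\frac{\left(-10491 + l\right) \frac{1}{-3842 + 21859}}{-14065} + \frac{P}{32778} = \frac{\left(-10491 + 11391\right) \frac{1}{-3842 + 21859}}{-14065} - \frac{7852}{32778} = \frac{900}{18017} \left(- \frac{1}{14065}\right) - \frac{3926}{16389} = - \frac{180}{50681821} - \frac{3926}{16389} = - \frac{198979779266}{830624364369}$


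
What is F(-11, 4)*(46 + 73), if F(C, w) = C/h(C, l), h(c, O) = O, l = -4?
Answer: 1309/4 ≈ 327.25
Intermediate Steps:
F(C, w) = -C/4 (F(C, w) = C/(-4) = C*(-1/4) = -C/4)
F(-11, 4)*(46 + 73) = (-1/4*(-11))*(46 + 73) = (11/4)*119 = 1309/4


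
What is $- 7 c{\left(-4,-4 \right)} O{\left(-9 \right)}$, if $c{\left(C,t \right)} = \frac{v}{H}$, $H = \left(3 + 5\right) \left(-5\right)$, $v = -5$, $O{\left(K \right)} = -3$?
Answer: $\frac{21}{8} \approx 2.625$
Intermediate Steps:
$H = -40$ ($H = 8 \left(-5\right) = -40$)
$c{\left(C,t \right)} = \frac{1}{8}$ ($c{\left(C,t \right)} = - \frac{5}{-40} = \left(-5\right) \left(- \frac{1}{40}\right) = \frac{1}{8}$)
$- 7 c{\left(-4,-4 \right)} O{\left(-9 \right)} = \left(-7\right) \frac{1}{8} \left(-3\right) = \left(- \frac{7}{8}\right) \left(-3\right) = \frac{21}{8}$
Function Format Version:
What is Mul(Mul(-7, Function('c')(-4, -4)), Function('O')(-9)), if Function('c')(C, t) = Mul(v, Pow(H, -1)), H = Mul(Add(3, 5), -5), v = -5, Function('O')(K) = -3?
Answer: Rational(21, 8) ≈ 2.6250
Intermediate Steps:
H = -40 (H = Mul(8, -5) = -40)
Function('c')(C, t) = Rational(1, 8) (Function('c')(C, t) = Mul(-5, Pow(-40, -1)) = Mul(-5, Rational(-1, 40)) = Rational(1, 8))
Mul(Mul(-7, Function('c')(-4, -4)), Function('O')(-9)) = Mul(Mul(-7, Rational(1, 8)), -3) = Mul(Rational(-7, 8), -3) = Rational(21, 8)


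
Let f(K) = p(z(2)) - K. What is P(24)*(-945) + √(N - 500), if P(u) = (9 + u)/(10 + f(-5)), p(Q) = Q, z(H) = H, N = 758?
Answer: -31185/17 + √258 ≈ -1818.3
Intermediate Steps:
f(K) = 2 - K
P(u) = 9/17 + u/17 (P(u) = (9 + u)/(10 + (2 - 1*(-5))) = (9 + u)/(10 + (2 + 5)) = (9 + u)/(10 + 7) = (9 + u)/17 = (9 + u)*(1/17) = 9/17 + u/17)
P(24)*(-945) + √(N - 500) = (9/17 + (1/17)*24)*(-945) + √(758 - 500) = (9/17 + 24/17)*(-945) + √258 = (33/17)*(-945) + √258 = -31185/17 + √258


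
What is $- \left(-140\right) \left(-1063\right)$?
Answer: $-148820$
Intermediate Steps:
$- \left(-140\right) \left(-1063\right) = \left(-1\right) 148820 = -148820$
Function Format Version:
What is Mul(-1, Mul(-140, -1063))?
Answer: -148820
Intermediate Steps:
Mul(-1, Mul(-140, -1063)) = Mul(-1, 148820) = -148820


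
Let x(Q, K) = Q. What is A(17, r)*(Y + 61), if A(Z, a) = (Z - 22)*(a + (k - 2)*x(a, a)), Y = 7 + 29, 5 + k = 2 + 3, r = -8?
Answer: -3880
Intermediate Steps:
k = 0 (k = -5 + (2 + 3) = -5 + 5 = 0)
Y = 36
A(Z, a) = -a*(-22 + Z) (A(Z, a) = (Z - 22)*(a + (0 - 2)*a) = (-22 + Z)*(a - 2*a) = (-22 + Z)*(-a) = -a*(-22 + Z))
A(17, r)*(Y + 61) = (-8*(22 - 1*17))*(36 + 61) = -8*(22 - 17)*97 = -8*5*97 = -40*97 = -3880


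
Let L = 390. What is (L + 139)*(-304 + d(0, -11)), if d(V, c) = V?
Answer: -160816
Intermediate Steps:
(L + 139)*(-304 + d(0, -11)) = (390 + 139)*(-304 + 0) = 529*(-304) = -160816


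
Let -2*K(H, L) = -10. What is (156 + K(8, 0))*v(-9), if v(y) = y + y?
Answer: -2898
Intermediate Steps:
K(H, L) = 5 (K(H, L) = -½*(-10) = 5)
v(y) = 2*y
(156 + K(8, 0))*v(-9) = (156 + 5)*(2*(-9)) = 161*(-18) = -2898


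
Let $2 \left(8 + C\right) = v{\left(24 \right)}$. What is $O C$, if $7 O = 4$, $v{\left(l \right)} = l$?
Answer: $\frac{16}{7} \approx 2.2857$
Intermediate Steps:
$O = \frac{4}{7}$ ($O = \frac{1}{7} \cdot 4 = \frac{4}{7} \approx 0.57143$)
$C = 4$ ($C = -8 + \frac{1}{2} \cdot 24 = -8 + 12 = 4$)
$O C = \frac{4}{7} \cdot 4 = \frac{16}{7}$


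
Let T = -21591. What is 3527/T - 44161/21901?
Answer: -1030724978/472864491 ≈ -2.1797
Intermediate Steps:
3527/T - 44161/21901 = 3527/(-21591) - 44161/21901 = 3527*(-1/21591) - 44161*1/21901 = -3527/21591 - 44161/21901 = -1030724978/472864491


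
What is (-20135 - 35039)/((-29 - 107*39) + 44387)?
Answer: -55174/40185 ≈ -1.3730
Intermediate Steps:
(-20135 - 35039)/((-29 - 107*39) + 44387) = -55174/((-29 - 4173) + 44387) = -55174/(-4202 + 44387) = -55174/40185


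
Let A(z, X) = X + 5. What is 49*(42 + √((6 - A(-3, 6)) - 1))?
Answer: 2058 + 49*I*√6 ≈ 2058.0 + 120.03*I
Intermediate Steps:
A(z, X) = 5 + X
49*(42 + √((6 - A(-3, 6)) - 1)) = 49*(42 + √((6 - (5 + 6)) - 1)) = 49*(42 + √((6 - 1*11) - 1)) = 49*(42 + √((6 - 11) - 1)) = 49*(42 + √(-5 - 1)) = 49*(42 + √(-6)) = 49*(42 + I*√6) = 2058 + 49*I*√6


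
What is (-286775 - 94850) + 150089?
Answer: -231536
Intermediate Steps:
(-286775 - 94850) + 150089 = -381625 + 150089 = -231536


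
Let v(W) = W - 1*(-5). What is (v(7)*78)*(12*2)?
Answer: 22464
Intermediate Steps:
v(W) = 5 + W (v(W) = W + 5 = 5 + W)
(v(7)*78)*(12*2) = ((5 + 7)*78)*(12*2) = (12*78)*24 = 936*24 = 22464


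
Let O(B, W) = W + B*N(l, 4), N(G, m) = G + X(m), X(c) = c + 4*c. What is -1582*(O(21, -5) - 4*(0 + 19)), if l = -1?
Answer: -503076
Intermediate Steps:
X(c) = 5*c
N(G, m) = G + 5*m
O(B, W) = W + 19*B (O(B, W) = W + B*(-1 + 5*4) = W + B*(-1 + 20) = W + B*19 = W + 19*B)
-1582*(O(21, -5) - 4*(0 + 19)) = -1582*((-5 + 19*21) - 4*(0 + 19)) = -1582*((-5 + 399) - 4*19) = -1582*(394 - 76) = -1582*318 = -503076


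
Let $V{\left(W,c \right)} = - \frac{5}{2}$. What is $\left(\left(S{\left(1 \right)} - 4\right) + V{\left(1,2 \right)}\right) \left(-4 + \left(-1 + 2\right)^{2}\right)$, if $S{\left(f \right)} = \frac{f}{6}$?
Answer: $19$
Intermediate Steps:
$V{\left(W,c \right)} = - \frac{5}{2}$ ($V{\left(W,c \right)} = \left(-5\right) \frac{1}{2} = - \frac{5}{2}$)
$S{\left(f \right)} = \frac{f}{6}$ ($S{\left(f \right)} = f \frac{1}{6} = \frac{f}{6}$)
$\left(\left(S{\left(1 \right)} - 4\right) + V{\left(1,2 \right)}\right) \left(-4 + \left(-1 + 2\right)^{2}\right) = \left(\left(\frac{1}{6} \cdot 1 - 4\right) - \frac{5}{2}\right) \left(-4 + \left(-1 + 2\right)^{2}\right) = \left(\left(\frac{1}{6} - 4\right) - \frac{5}{2}\right) \left(-4 + 1^{2}\right) = \left(- \frac{23}{6} - \frac{5}{2}\right) \left(-4 + 1\right) = \left(- \frac{19}{3}\right) \left(-3\right) = 19$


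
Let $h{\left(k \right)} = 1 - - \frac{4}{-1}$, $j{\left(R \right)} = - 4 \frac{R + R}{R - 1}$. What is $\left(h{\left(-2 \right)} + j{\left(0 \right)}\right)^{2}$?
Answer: $9$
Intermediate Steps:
$j{\left(R \right)} = - \frac{8 R}{-1 + R}$ ($j{\left(R \right)} = - 4 \frac{2 R}{-1 + R} = - \frac{8 R}{-1 + R}$)
$h{\left(k \right)} = -3$ ($h{\left(k \right)} = 1 - \left(-4\right) \left(-1\right) = 1 - 4 = -3$)
$\left(h{\left(-2 \right)} + j{\left(0 \right)}\right)^{2} = \left(-3 - \frac{0}{-1 + 0}\right)^{2} = \left(-3 - \frac{0}{-1}\right)^{2} = \left(-3 - 0 \left(-1\right)\right)^{2} = \left(-3 + 0\right)^{2} = \left(-3\right)^{2} = 9$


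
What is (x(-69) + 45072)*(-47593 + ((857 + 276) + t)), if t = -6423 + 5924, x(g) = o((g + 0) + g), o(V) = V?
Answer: -2110055706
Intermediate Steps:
x(g) = 2*g (x(g) = (g + 0) + g = g + g = 2*g)
t = -499
(x(-69) + 45072)*(-47593 + ((857 + 276) + t)) = (2*(-69) + 45072)*(-47593 + ((857 + 276) - 499)) = (-138 + 45072)*(-47593 + (1133 - 499)) = 44934*(-47593 + 634) = 44934*(-46959) = -2110055706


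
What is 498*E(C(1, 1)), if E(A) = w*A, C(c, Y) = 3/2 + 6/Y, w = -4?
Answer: -14940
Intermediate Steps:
C(c, Y) = 3/2 + 6/Y (C(c, Y) = 3*(½) + 6/Y = 3/2 + 6/Y)
E(A) = -4*A
498*E(C(1, 1)) = 498*(-4*(3/2 + 6/1)) = 498*(-4*(3/2 + 6*1)) = 498*(-4*(3/2 + 6)) = 498*(-4*15/2) = 498*(-30) = -14940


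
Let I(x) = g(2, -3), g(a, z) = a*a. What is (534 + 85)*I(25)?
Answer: 2476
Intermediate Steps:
g(a, z) = a**2
I(x) = 4 (I(x) = 2**2 = 4)
(534 + 85)*I(25) = (534 + 85)*4 = 619*4 = 2476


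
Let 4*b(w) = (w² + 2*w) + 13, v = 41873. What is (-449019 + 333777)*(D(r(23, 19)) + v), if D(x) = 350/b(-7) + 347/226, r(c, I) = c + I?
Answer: -545684506970/113 ≈ -4.8291e+9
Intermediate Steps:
r(c, I) = I + c
b(w) = 13/4 + w/2 + w²/4 (b(w) = ((w² + 2*w) + 13)/4 = (13 + w² + 2*w)/4 = 13/4 + w/2 + w²/4)
D(x) = 10408/339 (D(x) = 350/(13/4 + (½)*(-7) + (¼)*(-7)²) + 347/226 = 350/(13/4 - 7/2 + (¼)*49) + 347*(1/226) = 350/(13/4 - 7/2 + 49/4) + 347/226 = 350/12 + 347/226 = 350*(1/12) + 347/226 = 175/6 + 347/226 = 10408/339)
(-449019 + 333777)*(D(r(23, 19)) + v) = (-449019 + 333777)*(10408/339 + 41873) = -115242*14205355/339 = -545684506970/113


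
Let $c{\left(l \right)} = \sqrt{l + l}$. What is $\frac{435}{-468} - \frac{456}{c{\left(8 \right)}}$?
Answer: $- \frac{17929}{156} \approx -114.93$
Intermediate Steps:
$c{\left(l \right)} = \sqrt{2} \sqrt{l}$ ($c{\left(l \right)} = \sqrt{2 l} = \sqrt{2} \sqrt{l}$)
$\frac{435}{-468} - \frac{456}{c{\left(8 \right)}} = \frac{435}{-468} - \frac{456}{\sqrt{2} \sqrt{8}} = 435 \left(- \frac{1}{468}\right) - \frac{456}{\sqrt{2} \cdot 2 \sqrt{2}} = - \frac{145}{156} - \frac{456}{4} = - \frac{145}{156} - 114 = - \frac{17929}{156}$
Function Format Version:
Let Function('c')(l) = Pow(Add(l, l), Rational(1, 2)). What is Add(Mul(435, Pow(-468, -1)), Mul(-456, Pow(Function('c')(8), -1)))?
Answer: Rational(-17929, 156) ≈ -114.93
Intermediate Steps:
Function('c')(l) = Mul(Pow(2, Rational(1, 2)), Pow(l, Rational(1, 2))) (Function('c')(l) = Pow(Mul(2, l), Rational(1, 2)) = Mul(Pow(2, Rational(1, 2)), Pow(l, Rational(1, 2))))
Add(Mul(435, Pow(-468, -1)), Mul(-456, Pow(Function('c')(8), -1))) = Add(Mul(435, Pow(-468, -1)), Mul(-456, Pow(Mul(Pow(2, Rational(1, 2)), Pow(8, Rational(1, 2))), -1))) = Add(Mul(435, Rational(-1, 468)), Mul(-456, Pow(Mul(Pow(2, Rational(1, 2)), Mul(2, Pow(2, Rational(1, 2)))), -1))) = Add(Rational(-145, 156), Mul(-456, Pow(4, -1))) = Add(Rational(-145, 156), Mul(-456, Rational(1, 4))) = Add(Rational(-145, 156), -114) = Rational(-17929, 156)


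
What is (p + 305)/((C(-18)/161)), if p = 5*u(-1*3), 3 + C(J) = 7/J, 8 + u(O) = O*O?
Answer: -898380/61 ≈ -14728.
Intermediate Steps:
u(O) = -8 + O**2 (u(O) = -8 + O*O = -8 + O**2)
C(J) = -3 + 7/J
p = 5 (p = 5*(-8 + (-1*3)**2) = 5*(-8 + (-3)**2) = 5*(-8 + 9) = 5*1 = 5)
(p + 305)/((C(-18)/161)) = (5 + 305)/(((-3 + 7/(-18))/161)) = 310/(((-3 + 7*(-1/18))*(1/161))) = 310/(((-3 - 7/18)*(1/161))) = 310/((-61/18*1/161)) = 310/(-61/2898) = 310*(-2898/61) = -898380/61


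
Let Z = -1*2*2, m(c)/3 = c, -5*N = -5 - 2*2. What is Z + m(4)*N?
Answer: 88/5 ≈ 17.600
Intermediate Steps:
N = 9/5 (N = -(-5 - 2*2)/5 = -(-5 - 4)/5 = -⅕*(-9) = 9/5 ≈ 1.8000)
m(c) = 3*c
Z = -4 (Z = -2*2 = -4)
Z + m(4)*N = -4 + (3*4)*(9/5) = -4 + 12*(9/5) = -4 + 108/5 = 88/5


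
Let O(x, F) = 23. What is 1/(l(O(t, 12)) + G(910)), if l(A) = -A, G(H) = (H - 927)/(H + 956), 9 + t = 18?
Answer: -1866/42935 ≈ -0.043461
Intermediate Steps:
t = 9 (t = -9 + 18 = 9)
G(H) = (-927 + H)/(956 + H)
1/(l(O(t, 12)) + G(910)) = 1/(-1*23 + (-927 + 910)/(956 + 910)) = 1/(-23 - 17/1866) = 1/(-42935/1866) = -1866/42935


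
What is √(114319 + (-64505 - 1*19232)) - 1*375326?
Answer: -375326 + 3*√3398 ≈ -3.7515e+5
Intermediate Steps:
√(114319 + (-64505 - 1*19232)) - 1*375326 = √(114319 + (-64505 - 19232)) - 375326 = √(114319 - 83737) - 375326 = √30582 - 375326 = 3*√3398 - 375326 = -375326 + 3*√3398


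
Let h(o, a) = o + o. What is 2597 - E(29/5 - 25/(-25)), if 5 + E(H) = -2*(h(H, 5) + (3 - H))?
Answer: 13108/5 ≈ 2621.6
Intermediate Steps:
h(o, a) = 2*o
E(H) = -11 - 2*H (E(H) = -5 - 2*(2*H + (3 - H)) = -5 - 2*(3 + H) = -5 + (-6 - 2*H) = -11 - 2*H)
2597 - E(29/5 - 25/(-25)) = 2597 - (-11 - 2*(29/5 - 25/(-25))) = 2597 - (-11 - 2*(29*(⅕) - 25*(-1/25))) = 2597 - (-11 - 2*(29/5 + 1)) = 2597 - (-11 - 2*34/5) = 2597 - (-11 - 68/5) = 2597 - 1*(-123/5) = 2597 + 123/5 = 13108/5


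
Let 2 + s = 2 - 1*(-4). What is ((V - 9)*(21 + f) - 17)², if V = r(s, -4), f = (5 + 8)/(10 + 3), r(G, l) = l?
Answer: 91809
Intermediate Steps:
s = 4 (s = -2 + (2 - 1*(-4)) = -2 + (2 + 4) = -2 + 6 = 4)
f = 1 (f = 13/13 = 13*(1/13) = 1)
V = -4
((V - 9)*(21 + f) - 17)² = ((-4 - 9)*(21 + 1) - 17)² = (-13*22 - 17)² = (-286 - 17)² = (-303)² = 91809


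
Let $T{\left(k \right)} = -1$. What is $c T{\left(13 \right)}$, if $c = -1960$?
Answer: $1960$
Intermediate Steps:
$c T{\left(13 \right)} = \left(-1960\right) \left(-1\right) = 1960$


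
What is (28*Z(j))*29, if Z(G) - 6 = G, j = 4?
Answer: 8120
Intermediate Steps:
Z(G) = 6 + G
(28*Z(j))*29 = (28*(6 + 4))*29 = (28*10)*29 = 280*29 = 8120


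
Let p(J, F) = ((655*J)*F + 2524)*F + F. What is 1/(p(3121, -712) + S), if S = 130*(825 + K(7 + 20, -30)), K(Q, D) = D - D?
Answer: 1/1036321116170 ≈ 9.6495e-13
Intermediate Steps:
K(Q, D) = 0
p(J, F) = F + F*(2524 + 655*F*J) (p(J, F) = (655*F*J + 2524)*F + F = (2524 + 655*F*J)*F + F = F*(2524 + 655*F*J) + F = F + F*(2524 + 655*F*J))
S = 107250 (S = 130*(825 + 0) = 130*825 = 107250)
1/(p(3121, -712) + S) = 1/(5*(-712)*(505 + 131*(-712)*3121) + 107250) = 1/(5*(-712)*(505 - 291101912) + 107250) = 1/(5*(-712)*(-291101407) + 107250) = 1/(1036321008920 + 107250) = 1/1036321116170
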